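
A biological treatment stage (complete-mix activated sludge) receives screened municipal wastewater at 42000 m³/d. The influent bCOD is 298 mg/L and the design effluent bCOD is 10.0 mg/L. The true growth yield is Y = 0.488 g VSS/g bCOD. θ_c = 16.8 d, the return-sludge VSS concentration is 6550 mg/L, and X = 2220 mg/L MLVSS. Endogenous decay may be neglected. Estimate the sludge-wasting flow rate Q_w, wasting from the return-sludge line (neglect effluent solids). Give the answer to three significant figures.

Q_w ≈ 901 m³/d

V·X = Y·Q·ΔS·θ_c gives V = 0.488 × 42000 × (298 − 10.0) × 16.8 / 2220 = 44670 m³.
Q_w = (V·X)/(θ_c X_r) = 44670 × 2220 / (16.8 × 6550) = 901.2 m³/d.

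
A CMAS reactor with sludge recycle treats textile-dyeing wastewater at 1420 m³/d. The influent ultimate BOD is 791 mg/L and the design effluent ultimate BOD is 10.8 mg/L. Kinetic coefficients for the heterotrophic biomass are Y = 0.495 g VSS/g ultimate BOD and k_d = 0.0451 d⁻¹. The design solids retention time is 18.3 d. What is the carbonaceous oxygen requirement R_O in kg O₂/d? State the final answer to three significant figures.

R_O ≈ 681 kg O₂/d

Observed yield with endogenous decay: Y_obs = Y / (1 + k_d·θ_c) = 0.495 / (1 + 0.0451 × 18.3) = 0.495 / 1.825 = 0.2712 g VSS/g ultimate BOD.
Substrate removed = Q·(S₀ − S) = 1420 m³/d × (791 − 10.8) g/m³ = 1.11×10^6 g/d = 1108 kg/d.
Net sludge production P_X = 0.2712 × 1108 = 300.4 kg VSS/d.
Carbonaceous O₂ demand = substrate oxidised − cell-mass equivalent = 1108 − 1.42 × 300.4 = 681.3 kg O₂/d.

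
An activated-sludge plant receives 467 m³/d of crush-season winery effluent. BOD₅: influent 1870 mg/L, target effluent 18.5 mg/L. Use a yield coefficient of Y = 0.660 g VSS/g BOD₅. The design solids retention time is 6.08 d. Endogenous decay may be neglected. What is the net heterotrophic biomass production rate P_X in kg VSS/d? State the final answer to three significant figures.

No decay correction is needed, so Y_obs = Y = 0.660.
Substrate removed = Q·(S₀ − S) = 467 m³/d × (1870 − 18.5) g/m³ = 8.65×10^5 g/d = 864.7 kg/d.
So the net sludge growth is P_X = 0.6600 × 864.7 = 570.7 kg VSS/d.

P_X ≈ 571 kg VSS/d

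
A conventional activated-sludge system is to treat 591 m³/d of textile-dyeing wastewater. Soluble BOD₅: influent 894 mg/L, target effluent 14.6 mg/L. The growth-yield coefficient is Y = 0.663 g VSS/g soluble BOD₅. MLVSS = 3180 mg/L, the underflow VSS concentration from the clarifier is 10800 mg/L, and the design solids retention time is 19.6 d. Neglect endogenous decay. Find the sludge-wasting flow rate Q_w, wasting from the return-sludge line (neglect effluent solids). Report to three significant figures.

Q_w ≈ 31.9 m³/d

Biomass mass balance (decay neglected): V·X = Y·Q·(S₀ − S)·θ_c, so V = 0.663 × 591 × (894 − 14.6) × 19.6 / 3180 = 2124 m³.
Wasting from the return line (neglecting effluent solids): Q_w = V·X / (θ_c·X_r) = 2124 × 3180 / (19.6 × 10800) = 31.91 m³/d.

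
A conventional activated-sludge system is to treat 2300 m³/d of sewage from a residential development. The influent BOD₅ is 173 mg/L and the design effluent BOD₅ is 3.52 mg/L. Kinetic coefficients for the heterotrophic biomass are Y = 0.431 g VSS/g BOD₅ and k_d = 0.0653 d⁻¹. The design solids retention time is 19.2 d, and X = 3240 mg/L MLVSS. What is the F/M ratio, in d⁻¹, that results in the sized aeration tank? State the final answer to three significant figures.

From the SRT design equation V = Y Q (S₀−S) θ_c / [X (1 + k_d θ_c)] = 0.431 × 2300 × (173 − 3.52) × 19.2 / [3240 × (1 + 0.0653 × 19.2)] = 3.23×10^6 / 7302 = 441.7 m³.
Food-to-microorganism ratio F/M = Q S₀ / (V X) = 2300 × 173 / (441.7 × 3240) = 0.2780 d⁻¹.

F/M ≈ 0.278 d⁻¹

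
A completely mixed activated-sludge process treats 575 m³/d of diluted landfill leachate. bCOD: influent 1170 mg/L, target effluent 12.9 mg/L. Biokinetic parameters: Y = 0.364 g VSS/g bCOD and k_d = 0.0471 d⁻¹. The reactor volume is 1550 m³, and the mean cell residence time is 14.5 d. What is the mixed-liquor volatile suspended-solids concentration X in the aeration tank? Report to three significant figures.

X ≈ 1350 mg/L

X = Y·Q·ΔS·θ_c / [V·(1 + k_d θ_c)] = 0.364 × 575 × (1170 − 12.9) × 14.5 / [1550 × (1 + 0.0471 × 14.5)] = 1346 mg/L.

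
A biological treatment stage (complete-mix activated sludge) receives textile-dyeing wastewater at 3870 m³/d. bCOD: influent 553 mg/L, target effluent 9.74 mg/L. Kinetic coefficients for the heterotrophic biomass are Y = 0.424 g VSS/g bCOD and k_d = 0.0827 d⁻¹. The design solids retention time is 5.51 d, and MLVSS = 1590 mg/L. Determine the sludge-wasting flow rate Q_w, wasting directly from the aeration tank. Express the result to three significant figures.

From the SRT design equation V = Y Q (S₀−S) θ_c / [X (1 + k_d θ_c)] = 0.424 × 3870 × (553 − 9.74) × 5.51 / [1590 × (1 + 0.0827 × 5.51)] = 4.91×10^6 / 2315 = 2122 m³.
With mixed-liquor wasting, θ_c = V/Q_w, so Q_w = V/θ_c = 2122/5.51 = 385.1 m³/d.

Q_w ≈ 385 m³/d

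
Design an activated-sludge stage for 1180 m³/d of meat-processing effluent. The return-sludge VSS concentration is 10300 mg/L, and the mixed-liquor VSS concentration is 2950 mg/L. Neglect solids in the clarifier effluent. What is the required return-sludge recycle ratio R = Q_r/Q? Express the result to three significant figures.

Mass balance around the secondary clarifier (neglecting effluent solids): R = X / (X_r − X) = 2950 / (10300 − 2950) = 0.4014.

R ≈ 0.401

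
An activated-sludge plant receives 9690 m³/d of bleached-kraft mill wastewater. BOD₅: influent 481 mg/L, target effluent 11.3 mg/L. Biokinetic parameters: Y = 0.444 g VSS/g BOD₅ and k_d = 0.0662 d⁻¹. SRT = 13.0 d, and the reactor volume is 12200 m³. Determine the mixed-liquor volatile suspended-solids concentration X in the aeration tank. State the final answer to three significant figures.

X ≈ 1160 mg/L

From V·X·(1 + k_d·θ_c) = Y·Q·(S₀ − S)·θ_c: X = 0.444 × 9690 × (481 − 11.3) × 13.0 / [12200 × (1 + 0.0662 × 13.0)] = 1157 mg/L.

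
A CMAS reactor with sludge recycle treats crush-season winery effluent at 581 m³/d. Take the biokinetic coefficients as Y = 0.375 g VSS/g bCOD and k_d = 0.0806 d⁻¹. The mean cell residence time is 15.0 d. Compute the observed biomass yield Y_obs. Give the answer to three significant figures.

Observed yield with endogenous decay: Y_obs = Y / (1 + k_d·θ_c) = 0.375 / (1 + 0.0806 × 15.0) = 0.375 / 2.209 = 0.1698 g VSS/g bCOD.

Y_obs ≈ 0.170 g VSS/g bCOD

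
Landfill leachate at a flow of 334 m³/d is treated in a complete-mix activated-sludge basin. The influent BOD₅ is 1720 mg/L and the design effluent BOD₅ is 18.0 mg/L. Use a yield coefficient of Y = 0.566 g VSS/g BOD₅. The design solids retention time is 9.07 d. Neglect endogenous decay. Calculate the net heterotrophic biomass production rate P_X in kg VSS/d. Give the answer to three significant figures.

Since k_d ≈ 0, Y_obs = Y = 0.566 g VSS/g BOD₅.
Substrate removed = Q·(S₀ − S) = 334 m³/d × (1720 − 18.0) g/m³ = 5.68×10^5 g/d = 568.5 kg/d.
Biomass produced: P_X = Y_obs·Q·ΔS = 0.5660 × 568.5 ≈ 321.8 kg VSS/d.

P_X ≈ 322 kg VSS/d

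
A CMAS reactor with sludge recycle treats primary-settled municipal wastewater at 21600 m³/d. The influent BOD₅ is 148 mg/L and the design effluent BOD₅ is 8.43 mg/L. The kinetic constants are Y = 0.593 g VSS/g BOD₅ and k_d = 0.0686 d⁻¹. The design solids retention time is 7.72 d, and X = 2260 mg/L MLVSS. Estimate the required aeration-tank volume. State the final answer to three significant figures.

V ≈ 3990 m³

From the SRT design equation V = Y Q (S₀−S) θ_c / [X (1 + k_d θ_c)] = 0.593 × 21600 × (148 − 8.43) × 7.72 / [2260 × (1 + 0.0686 × 7.72)] = 1.38×10^7 / 3457 = 3992 m³.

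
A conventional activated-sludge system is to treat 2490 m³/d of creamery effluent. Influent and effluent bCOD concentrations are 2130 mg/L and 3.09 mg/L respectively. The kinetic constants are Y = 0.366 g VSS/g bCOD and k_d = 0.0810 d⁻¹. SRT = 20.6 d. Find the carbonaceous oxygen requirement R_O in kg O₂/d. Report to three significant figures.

R_O ≈ 4260 kg O₂/d

Y_obs = Y / (1 + k_d θ_c) = 0.366 / (1 + 0.0810 × 20.6) = 0.366 / 2.669 = 0.1372.
Mass of bCOD removed per day: Q(S₀ − S) = 2490 × 2127 g/m³ = 5296 kg/d.
Net sludge production P_X = 0.1372 × 5296 = 726.4 kg VSS/d.
R_O = Q·ΔS − 1.42 P_X = 5296 − 1031 = 4265 kg O₂/d.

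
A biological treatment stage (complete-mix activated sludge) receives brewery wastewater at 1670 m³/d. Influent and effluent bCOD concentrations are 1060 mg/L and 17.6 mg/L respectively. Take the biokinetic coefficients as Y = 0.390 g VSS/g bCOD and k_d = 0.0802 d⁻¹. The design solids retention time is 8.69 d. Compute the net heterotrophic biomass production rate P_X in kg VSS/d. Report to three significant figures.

The observed yield is Y_obs = Y/(1 + k_d·θ_c) = 0.390 / (1 + 0.0802 × 8.69) = 0.390 / 1.697 = 0.2298 g VSS per g bCOD removed.
Mass of bCOD removed per day: Q(S₀ − S) = 1670 × 1042 g/m³ = 1741 kg/d.
Net biomass production P_X = Y_obs × Q·(S₀ − S) = 0.2298 × 1741 = 400.1 kg VSS/d.

P_X ≈ 400 kg VSS/d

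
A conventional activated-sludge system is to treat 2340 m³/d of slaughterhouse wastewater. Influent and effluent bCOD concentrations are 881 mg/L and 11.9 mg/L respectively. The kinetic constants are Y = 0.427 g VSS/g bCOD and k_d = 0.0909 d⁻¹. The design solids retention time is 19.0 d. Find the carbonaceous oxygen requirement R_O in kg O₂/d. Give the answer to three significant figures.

R_O ≈ 1580 kg O₂/d

The observed yield is Y_obs = Y/(1 + k_d·θ_c) = 0.427 / (1 + 0.0909 × 19.0) = 0.427 / 2.727 = 0.1566 g VSS per g bCOD removed.
ΔS = 881 − 11.9 = 869.1 mg/L, so the substrate removal rate is 2340 × 869.1/1000 = 2034 kg bCOD/d.
P_X = Y_obs·Q·(S₀ − S) = 0.1566 × 2034 = 318.4 kg VSS/d.
Carbonaceous O₂ demand = substrate oxidised − cell-mass equivalent = 2034 − 1.42 × 318.4 = 1582 kg O₂/d.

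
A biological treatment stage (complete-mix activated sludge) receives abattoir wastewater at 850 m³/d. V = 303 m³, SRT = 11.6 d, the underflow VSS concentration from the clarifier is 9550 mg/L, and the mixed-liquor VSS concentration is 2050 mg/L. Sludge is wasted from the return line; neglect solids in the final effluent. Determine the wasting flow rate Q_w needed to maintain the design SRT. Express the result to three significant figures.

Q_w ≈ 5.61 m³/d

Wasting from the return line (neglecting effluent solids): Q_w = V·X / (θ_c·X_r) = 303.0 × 2050 / (11.6 × 9550) = 5.607 m³/d.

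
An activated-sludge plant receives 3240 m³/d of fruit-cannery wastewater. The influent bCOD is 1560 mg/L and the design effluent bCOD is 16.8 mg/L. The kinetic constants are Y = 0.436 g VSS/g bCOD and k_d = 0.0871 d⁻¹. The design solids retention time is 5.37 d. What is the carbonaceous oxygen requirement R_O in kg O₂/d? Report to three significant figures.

R_O ≈ 2890 kg O₂/d

Observed yield with endogenous decay: Y_obs = Y / (1 + k_d·θ_c) = 0.436 / (1 + 0.0871 × 5.37) = 0.436 / 1.468 = 0.2971 g VSS/g bCOD.
Mass of bCOD removed per day: Q(S₀ − S) = 3240 × 1543 g/m³ = 5000 kg/d.
P_X = Y_obs·Q·(S₀ − S) = 0.2971 × 5000 = 1485 kg VSS/d.
R_O = Q·ΔS − 1.42 P_X = 5000 − 2109 = 2891 kg O₂/d.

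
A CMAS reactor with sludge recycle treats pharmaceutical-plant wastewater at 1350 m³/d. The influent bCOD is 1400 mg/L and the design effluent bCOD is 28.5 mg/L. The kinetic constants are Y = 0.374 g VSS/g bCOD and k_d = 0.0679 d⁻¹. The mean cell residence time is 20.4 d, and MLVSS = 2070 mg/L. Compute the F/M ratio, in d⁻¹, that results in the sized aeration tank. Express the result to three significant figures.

From the SRT design equation V = Y Q (S₀−S) θ_c / [X (1 + k_d θ_c)] = 0.374 × 1350 × (1400 − 28.5) × 20.4 / [2070 × (1 + 0.0679 × 20.4)] = 1.41×10^7 / 4937 = 2861 m³.
F/M = applied load / biomass = Q·S₀/(V·X) = 1350 × 1400 / (2861 × 2070) = 0.3191 d⁻¹.

F/M ≈ 0.319 d⁻¹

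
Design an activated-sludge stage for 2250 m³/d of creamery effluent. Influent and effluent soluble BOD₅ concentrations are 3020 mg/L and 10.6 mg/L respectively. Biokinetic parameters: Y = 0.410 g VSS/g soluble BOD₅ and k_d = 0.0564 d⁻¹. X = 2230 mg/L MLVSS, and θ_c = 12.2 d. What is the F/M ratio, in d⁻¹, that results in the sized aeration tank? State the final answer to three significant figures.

F/M ≈ 0.339 d⁻¹

Rearranging the biomass balance for a CMAS with decay, V = Y·Q·ΔS·θ_c / [X·(1+k_d θ_c)] = 0.410 × 2250 × (3020 − 10.6) × 12.2 / [2230 × (1 + 0.0564 × 12.2)] = 3.39×10^7 / 3764 = 8997 m³.
F/M = Q·S₀ / (V·X) = 2250 × 3020 / (8997 × 2230) = 0.3387 g soluble BOD₅·(g VSS·d)⁻¹.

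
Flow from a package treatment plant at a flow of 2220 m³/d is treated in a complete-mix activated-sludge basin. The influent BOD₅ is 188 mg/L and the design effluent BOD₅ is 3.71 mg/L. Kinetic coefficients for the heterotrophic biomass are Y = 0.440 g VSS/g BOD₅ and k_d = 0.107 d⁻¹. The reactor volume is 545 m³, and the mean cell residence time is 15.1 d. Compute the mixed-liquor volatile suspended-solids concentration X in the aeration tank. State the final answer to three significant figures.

X = Y·Q·ΔS·θ_c / [V·(1 + k_d θ_c)] = 0.440 × 2220 × (188 − 3.71) × 15.1 / [545 × (1 + 0.107 × 15.1)] = 1907 mg/L.

X ≈ 1910 mg/L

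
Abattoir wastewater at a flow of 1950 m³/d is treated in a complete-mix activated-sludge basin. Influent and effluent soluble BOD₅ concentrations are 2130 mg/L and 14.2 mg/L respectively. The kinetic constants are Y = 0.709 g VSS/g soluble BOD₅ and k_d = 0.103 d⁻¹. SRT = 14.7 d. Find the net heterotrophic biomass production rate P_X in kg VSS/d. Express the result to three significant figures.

P_X ≈ 1160 kg VSS/d

Y_obs = Y / (1 + k_d θ_c) = 0.709 / (1 + 0.103 × 14.7) = 0.709 / 2.514 = 0.2820.
Mass of soluble BOD₅ removed per day: Q(S₀ − S) = 1950 × 2116 g/m³ = 4126 kg/d.
Net biomass production P_X = Y_obs × Q·(S₀ − S) = 0.2820 × 4126 = 1164 kg VSS/d.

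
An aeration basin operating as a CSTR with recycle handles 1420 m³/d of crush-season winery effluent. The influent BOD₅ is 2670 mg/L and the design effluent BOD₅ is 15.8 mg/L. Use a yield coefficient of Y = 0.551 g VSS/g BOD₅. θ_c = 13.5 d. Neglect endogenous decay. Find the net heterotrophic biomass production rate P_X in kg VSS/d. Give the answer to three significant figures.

P_X ≈ 2080 kg VSS/d

Since k_d ≈ 0, Y_obs = Y = 0.551 g VSS/g BOD₅.
Q·(S₀ − S) = 1420 × (2670 − 15.8) × 10⁻³ = 3769 kg/d removed.
Biomass produced: P_X = Y_obs·Q·ΔS = 0.5510 × 3769 ≈ 2077 kg VSS/d.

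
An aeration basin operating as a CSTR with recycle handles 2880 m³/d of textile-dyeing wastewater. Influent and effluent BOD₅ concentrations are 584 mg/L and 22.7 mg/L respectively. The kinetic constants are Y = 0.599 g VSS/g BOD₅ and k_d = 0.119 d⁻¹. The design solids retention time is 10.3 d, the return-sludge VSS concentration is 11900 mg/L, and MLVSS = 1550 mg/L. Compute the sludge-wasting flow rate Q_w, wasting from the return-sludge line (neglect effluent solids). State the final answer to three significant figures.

From the SRT design equation V = Y Q (S₀−S) θ_c / [X (1 + k_d θ_c)] = 0.599 × 2880 × (584 − 22.7) × 10.3 / [1550 × (1 + 0.119 × 10.3)] = 9.97×10^6 / 3450 = 2891 m³.
θ_c = V·X/(Q_w·X_r) when wasting from the recycle, so Q_w = V·X/(θ_c·X_r) = 2891 × 1550 / (10.3 × 11900) = 36.56 m³/d.

Q_w ≈ 36.6 m³/d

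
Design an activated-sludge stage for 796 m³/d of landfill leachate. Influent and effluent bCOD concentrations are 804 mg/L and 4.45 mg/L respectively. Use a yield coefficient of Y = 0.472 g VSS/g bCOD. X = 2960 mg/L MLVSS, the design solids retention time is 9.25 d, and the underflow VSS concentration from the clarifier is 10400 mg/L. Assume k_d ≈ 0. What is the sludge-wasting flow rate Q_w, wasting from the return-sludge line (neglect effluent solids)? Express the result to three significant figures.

Q_w ≈ 28.9 m³/d

Biomass mass balance (decay neglected): V·X = Y·Q·(S₀ − S)·θ_c, so V = 0.472 × 796 × (804 − 4.45) × 9.25 / 2960 = 938.8 m³.
θ_c = V·X/(Q_w·X_r) when wasting from the recycle, so Q_w = V·X/(θ_c·X_r) = 938.8 × 2960 / (9.25 × 10400) = 28.88 m³/d.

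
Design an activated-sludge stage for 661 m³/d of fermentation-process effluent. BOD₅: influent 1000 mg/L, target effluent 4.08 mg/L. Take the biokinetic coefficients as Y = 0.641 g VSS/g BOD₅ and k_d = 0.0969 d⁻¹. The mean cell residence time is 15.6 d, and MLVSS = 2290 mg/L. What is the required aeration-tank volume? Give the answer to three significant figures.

Steady-state biomass mass balance: V·X·(1 + k_d·θ_c) = Y·Q·(S₀ − S)·θ_c, so V = 0.641 × 661 × (1000 − 4.08) × 15.6 / [2290 × (1 + 0.0969 × 15.6)] = 6.58×10^6 / 5752 = 1144 m³.

V ≈ 1140 m³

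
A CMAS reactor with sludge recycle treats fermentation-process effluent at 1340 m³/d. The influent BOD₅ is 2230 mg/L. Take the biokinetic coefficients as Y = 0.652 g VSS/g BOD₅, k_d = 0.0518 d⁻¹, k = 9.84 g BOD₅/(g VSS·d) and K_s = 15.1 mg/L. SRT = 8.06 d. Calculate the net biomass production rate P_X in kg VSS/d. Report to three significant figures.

Effluent substrate depends only on kinetics and SRT: S = K_s(1 + k_d θ_c) / [θ_c(Yk − k_d) − 1] = 15.1 × (1 + 0.0518 × 8.06) / [8.06 × (0.652 × 9.84 − 0.0518) − 1] = 21.40 / 50.29 = 0.4256 mg/L.
Correct the yield for decay: Y_obs = Y/(1 + k_d θ_c) = 0.652 / (1 + 0.0518 × 8.06) = 0.652 / 1.418 = 0.4600.
Q·(S₀ − S) = 1340 × (2230 − 0.426) × 10⁻³ = 2988 kg/d removed.
P_X = Y_obs · Q(S₀ − S) = 0.4600 × 2988 = 1374 kg VSS/d.

P_X ≈ 1370 kg VSS/d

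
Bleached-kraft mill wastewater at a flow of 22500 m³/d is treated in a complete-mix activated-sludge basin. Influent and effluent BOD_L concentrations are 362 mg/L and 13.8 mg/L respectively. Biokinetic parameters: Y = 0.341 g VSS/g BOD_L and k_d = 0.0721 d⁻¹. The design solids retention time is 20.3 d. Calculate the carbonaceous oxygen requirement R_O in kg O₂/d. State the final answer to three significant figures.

Correct the yield for decay: Y_obs = Y/(1 + k_d θ_c) = 0.341 / (1 + 0.0721 × 20.3) = 0.341 / 2.464 = 0.1384.
Q·(S₀ − S) = 22500 × (362 − 13.8) × 10⁻³ = 7834 kg/d removed.
P_X = Y_obs·Q·(S₀ − S) = 0.1384 × 7834 = 1084 kg VSS/d.
R_O = Q·ΔS − 1.42 P_X = 7834 − 1540 = 6295 kg O₂/d.

R_O ≈ 6290 kg O₂/d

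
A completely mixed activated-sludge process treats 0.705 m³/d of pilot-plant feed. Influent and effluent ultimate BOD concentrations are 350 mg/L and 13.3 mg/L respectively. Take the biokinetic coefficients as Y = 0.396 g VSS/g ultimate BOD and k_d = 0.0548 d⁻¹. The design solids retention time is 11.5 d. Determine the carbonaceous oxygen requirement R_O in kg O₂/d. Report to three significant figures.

The observed yield is Y_obs = Y/(1 + k_d·θ_c) = 0.396 / (1 + 0.0548 × 11.5) = 0.396 / 1.630 = 0.2429 g VSS per g ultimate BOD removed.
Q·(S₀ − S) = 0.705 × (350 − 13.3) × 10⁻³ = 0.2374 kg/d removed.
Biomass synthesised: P_X = Y_obs × 0.2374 = 0.05766 kg VSS/d.
R_O = Q·(S₀ − S) − 1.42·P_X = 0.2374 − 1.42 × 0.05766 = 0.1555 kg O₂/d.

R_O ≈ 0.155 kg O₂/d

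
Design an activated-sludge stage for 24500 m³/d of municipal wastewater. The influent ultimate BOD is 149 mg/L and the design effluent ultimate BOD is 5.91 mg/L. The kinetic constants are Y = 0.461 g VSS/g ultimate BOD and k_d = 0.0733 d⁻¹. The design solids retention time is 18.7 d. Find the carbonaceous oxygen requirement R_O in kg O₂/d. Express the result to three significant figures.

R_O ≈ 2540 kg O₂/d

The observed yield is Y_obs = Y/(1 + k_d·θ_c) = 0.461 / (1 + 0.0733 × 18.7) = 0.461 / 2.371 = 0.1945 g VSS per g ultimate BOD removed.
Q·(S₀ − S) = 24500 × (149 − 5.91) × 10⁻³ = 3506 kg/d removed.
Biomass synthesised: P_X = Y_obs × 3506 = 681.7 kg VSS/d.
R_O = Q·(S₀ − S) − 1.42·P_X = 3506 − 1.42 × 681.7 = 2538 kg O₂/d.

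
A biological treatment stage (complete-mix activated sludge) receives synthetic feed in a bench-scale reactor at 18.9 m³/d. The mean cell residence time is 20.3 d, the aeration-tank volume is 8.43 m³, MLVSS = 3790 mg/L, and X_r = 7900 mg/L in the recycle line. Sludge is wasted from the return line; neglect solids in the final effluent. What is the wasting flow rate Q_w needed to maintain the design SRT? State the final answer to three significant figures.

Wasting from the return line (neglecting effluent solids): Q_w = V·X / (θ_c·X_r) = 8.430 × 3790 / (20.3 × 7900) = 0.1992 m³/d.

Q_w ≈ 0.199 m³/d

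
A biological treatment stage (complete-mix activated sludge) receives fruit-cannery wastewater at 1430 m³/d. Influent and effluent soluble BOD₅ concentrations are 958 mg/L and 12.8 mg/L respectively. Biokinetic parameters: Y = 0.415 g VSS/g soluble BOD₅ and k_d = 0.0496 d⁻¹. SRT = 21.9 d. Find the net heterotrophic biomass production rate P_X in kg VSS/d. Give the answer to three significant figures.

Correct the yield for decay: Y_obs = Y/(1 + k_d θ_c) = 0.415 / (1 + 0.0496 × 21.9) = 0.415 / 2.086 = 0.1989.
Substrate removed = Q·(S₀ − S) = 1430 m³/d × (958 − 12.8) g/m³ = 1.35×10^6 g/d = 1352 kg/d.
Biomass produced: P_X = Y_obs·Q·ΔS = 0.1989 × 1352 ≈ 268.9 kg VSS/d.

P_X ≈ 269 kg VSS/d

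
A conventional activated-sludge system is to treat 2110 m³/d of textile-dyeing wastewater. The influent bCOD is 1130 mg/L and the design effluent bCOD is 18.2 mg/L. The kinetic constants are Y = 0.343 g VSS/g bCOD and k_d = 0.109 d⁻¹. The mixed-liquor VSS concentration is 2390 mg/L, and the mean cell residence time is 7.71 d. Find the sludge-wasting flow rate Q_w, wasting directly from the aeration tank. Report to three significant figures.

From the SRT design equation V = Y Q (S₀−S) θ_c / [X (1 + k_d θ_c)] = 0.343 × 2110 × (1130 − 18.2) × 7.71 / [2390 × (1 + 0.109 × 7.71)] = 6.2×10^6 / 4399 = 1410 m³.
Wasting from the aeration tank: Q_w = V / θ_c = 1410 / 7.71 = 182.9 m³/d.

Q_w ≈ 183 m³/d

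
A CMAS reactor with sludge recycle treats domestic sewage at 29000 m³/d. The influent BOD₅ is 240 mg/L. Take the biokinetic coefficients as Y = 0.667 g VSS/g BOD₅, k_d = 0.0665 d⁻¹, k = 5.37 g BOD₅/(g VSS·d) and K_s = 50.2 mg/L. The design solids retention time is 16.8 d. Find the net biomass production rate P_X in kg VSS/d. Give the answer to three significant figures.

P_X ≈ 2180 kg VSS/d

Effluent substrate depends only on kinetics and SRT: S = K_s(1 + k_d θ_c) / [θ_c(Yk − k_d) − 1] = 50.2 × (1 + 0.0665 × 16.8) / [16.8 × (0.667 × 5.37 − 0.0665) − 1] = 106.3 / 58.06 = 1.831 mg/L.
Observed yield with endogenous decay: Y_obs = Y / (1 + k_d·θ_c) = 0.667 / (1 + 0.0665 × 16.8) = 0.667 / 2.117 = 0.3150 g VSS/g BOD₅.
Mass of BOD₅ removed per day: Q(S₀ − S) = 29000 × 238.2 g/m³ = 6907 kg/d.
P_X = Y_obs · Q(S₀ − S) = 0.3150 × 6907 = 2176 kg VSS/d.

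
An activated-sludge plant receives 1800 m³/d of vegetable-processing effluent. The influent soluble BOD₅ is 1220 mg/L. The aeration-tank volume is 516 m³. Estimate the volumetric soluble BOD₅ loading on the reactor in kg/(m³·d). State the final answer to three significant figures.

L_v ≈ 4.26 kg soluble BOD₅/(m³·d)

Volumetric loading L_v = Q·S₀ / V = 1800 × 1220 g/m³ / 516.0 m³ = 4256 g/(m³·d) = 4.256 kg soluble BOD₅/(m³·d).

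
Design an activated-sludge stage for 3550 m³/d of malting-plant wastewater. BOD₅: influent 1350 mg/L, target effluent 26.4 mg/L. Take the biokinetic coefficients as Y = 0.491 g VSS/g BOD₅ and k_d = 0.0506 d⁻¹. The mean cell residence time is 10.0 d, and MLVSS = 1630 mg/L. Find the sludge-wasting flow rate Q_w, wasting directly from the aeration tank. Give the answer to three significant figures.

Q_w ≈ 940 m³/d

From the SRT design equation V = Y Q (S₀−S) θ_c / [X (1 + k_d θ_c)] = 0.491 × 3550 × (1350 − 26.4) × 10.0 / [1630 × (1 + 0.0506 × 10.0)] = 2.31×10^7 / 2455 = 9398 m³.
With mixed-liquor wasting, θ_c = V/Q_w, so Q_w = V/θ_c = 9398/10.0 = 939.8 m³/d.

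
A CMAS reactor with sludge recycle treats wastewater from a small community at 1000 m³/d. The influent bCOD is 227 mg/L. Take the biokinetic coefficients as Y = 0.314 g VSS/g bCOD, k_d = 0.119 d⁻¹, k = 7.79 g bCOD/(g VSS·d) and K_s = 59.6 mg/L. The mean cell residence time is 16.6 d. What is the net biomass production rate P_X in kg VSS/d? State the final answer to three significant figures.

P_X ≈ 23.5 kg VSS/d

From the Monod/SRT balance for a CMAS, S = K_s·(1+k_d θ_c)/[θ_c·(Y k − k_d) − 1] = 59.6 × (1 + 0.119 × 16.6) / [16.6 × (0.314 × 7.79 − 0.119) − 1] = 177.3 / 37.63 = 4.713 mg/L.
The observed yield is Y_obs = Y/(1 + k_d·θ_c) = 0.314 / (1 + 0.119 × 16.6) = 0.314 / 2.975 = 0.1055 g VSS per g bCOD removed.
Mass of bCOD removed per day: Q(S₀ − S) = 1000 × 222.3 g/m³ = 222.3 kg/d.
Biomass produced: P_X = Y_obs·Q·ΔS = 0.1055 × 222.3 ≈ 23.46 kg VSS/d.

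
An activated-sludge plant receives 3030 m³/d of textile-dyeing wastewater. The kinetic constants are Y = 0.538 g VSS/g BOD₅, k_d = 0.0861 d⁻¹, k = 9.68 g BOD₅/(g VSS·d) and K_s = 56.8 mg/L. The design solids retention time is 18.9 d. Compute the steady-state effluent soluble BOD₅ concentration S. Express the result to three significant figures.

Effluent substrate depends only on kinetics and SRT: S = K_s(1 + k_d θ_c) / [θ_c(Yk − k_d) − 1] = 56.8 × (1 + 0.0861 × 18.9) / [18.9 × (0.538 × 9.68 − 0.0861) − 1] = 149.2 / 95.80 = 1.558 mg/L.

S ≈ 1.56 mg/L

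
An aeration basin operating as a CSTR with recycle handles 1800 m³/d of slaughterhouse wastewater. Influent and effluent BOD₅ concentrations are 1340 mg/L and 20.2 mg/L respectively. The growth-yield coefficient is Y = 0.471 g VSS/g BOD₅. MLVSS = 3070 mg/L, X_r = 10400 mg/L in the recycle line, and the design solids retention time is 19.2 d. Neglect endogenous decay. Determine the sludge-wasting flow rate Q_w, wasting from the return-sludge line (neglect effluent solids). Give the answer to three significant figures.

With k_d = 0 the design equation reduces to V = Y Q (S₀−S) θ_c / X = 0.471 × 1800 × (1340 − 20.2) × 19.2 / 3070 = 6998 m³.
Q_w = (V·X)/(θ_c X_r) = 6998 × 3070 / (19.2 × 10400) = 107.6 m³/d.

Q_w ≈ 108 m³/d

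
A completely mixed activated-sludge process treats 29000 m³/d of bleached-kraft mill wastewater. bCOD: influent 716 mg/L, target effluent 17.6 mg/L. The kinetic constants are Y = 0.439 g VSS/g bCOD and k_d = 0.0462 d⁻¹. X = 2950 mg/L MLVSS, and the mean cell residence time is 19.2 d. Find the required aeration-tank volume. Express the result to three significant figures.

Rearranging the biomass balance for a CMAS with decay, V = Y·Q·ΔS·θ_c / [X·(1+k_d θ_c)] = 0.439 × 29000 × (716 − 17.6) × 19.2 / [2950 × (1 + 0.0462 × 19.2)] = 1.71×10^8 / 5567 = 30667 m³.

V ≈ 30700 m³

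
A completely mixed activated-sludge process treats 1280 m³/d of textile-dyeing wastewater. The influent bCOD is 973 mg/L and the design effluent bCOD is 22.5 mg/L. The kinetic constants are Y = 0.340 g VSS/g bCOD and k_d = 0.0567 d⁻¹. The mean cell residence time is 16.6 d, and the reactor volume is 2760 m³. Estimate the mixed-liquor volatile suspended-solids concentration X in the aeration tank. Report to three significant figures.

X ≈ 1280 mg/L

Solving the biomass balance for X: X = Y Q (S₀−S) θ_c / [V (1+k_d θ_c)] = 0.340 × 1280 × (973 − 22.5) × 16.6 / [2760 × (1 + 0.0567 × 16.6)] = 1282 mg/L.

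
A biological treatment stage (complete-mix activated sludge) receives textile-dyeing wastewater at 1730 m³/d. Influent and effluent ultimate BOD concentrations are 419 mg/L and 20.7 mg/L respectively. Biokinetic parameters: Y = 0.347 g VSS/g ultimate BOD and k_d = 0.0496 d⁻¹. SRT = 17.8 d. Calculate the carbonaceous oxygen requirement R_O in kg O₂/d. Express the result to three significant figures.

Observed yield with endogenous decay: Y_obs = Y / (1 + k_d·θ_c) = 0.347 / (1 + 0.0496 × 17.8) = 0.347 / 1.883 = 0.1843 g VSS/g ultimate BOD.
Substrate removed = Q·(S₀ − S) = 1730 m³/d × (419 − 20.7) g/m³ = 6.89×10^5 g/d = 689.1 kg/d.
Biomass synthesised: P_X = Y_obs × 689.1 = 127.0 kg VSS/d.
R_O = Q·(S₀ − S) − 1.42·P_X = 689.1 − 1.42 × 127.0 = 508.7 kg O₂/d.

R_O ≈ 509 kg O₂/d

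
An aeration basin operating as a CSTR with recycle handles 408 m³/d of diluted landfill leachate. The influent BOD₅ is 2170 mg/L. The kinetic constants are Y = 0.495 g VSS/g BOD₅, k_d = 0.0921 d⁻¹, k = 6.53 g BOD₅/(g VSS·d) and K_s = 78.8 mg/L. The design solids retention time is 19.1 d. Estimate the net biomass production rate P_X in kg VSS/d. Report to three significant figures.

For a completely mixed reactor with recycle the Lawrence–McCarty relation gives S = K_s·(1 + k_d·θ_c) / [θ_c·(Y·k − k_d) − 1] = 78.8 × (1 + 0.0921 × 19.1) / [19.1 × (0.495 × 6.53 − 0.0921) − 1] = 217.4 / 58.98 = 3.686 mg/L.
Y_obs = Y / (1 + k_d θ_c) = 0.495 / (1 + 0.0921 × 19.1) = 0.495 / 2.759 = 0.1794.
Q·(S₀ − S) = 408 × (2170 − 3.69) × 10⁻³ = 883.9 kg/d removed.
Biomass produced: P_X = Y_obs·Q·ΔS = 0.1794 × 883.9 ≈ 158.6 kg VSS/d.

P_X ≈ 159 kg VSS/d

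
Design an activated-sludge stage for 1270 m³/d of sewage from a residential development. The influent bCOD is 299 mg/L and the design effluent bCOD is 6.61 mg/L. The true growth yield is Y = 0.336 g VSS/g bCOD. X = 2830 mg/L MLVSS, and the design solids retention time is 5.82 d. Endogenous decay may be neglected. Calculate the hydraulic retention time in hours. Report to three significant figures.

V·X = Y·Q·ΔS·θ_c gives V = 0.336 × 1270 × (299 − 6.61) × 5.82 / 2830 = 256.6 m³.
τ = V/Q = 256.6/1270 = 0.2020 d, or 4.849 h.

τ ≈ 4.85 h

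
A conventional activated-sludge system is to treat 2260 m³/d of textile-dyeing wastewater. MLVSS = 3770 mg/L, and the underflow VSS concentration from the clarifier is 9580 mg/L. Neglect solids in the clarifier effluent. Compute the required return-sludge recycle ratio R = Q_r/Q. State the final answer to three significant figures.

R ≈ 0.649

Solids balance on the clarifier gives (1+R)X = R·X_r, so R = X/(X_r − X) = 3770 / (9580 − 3770) = 0.6489.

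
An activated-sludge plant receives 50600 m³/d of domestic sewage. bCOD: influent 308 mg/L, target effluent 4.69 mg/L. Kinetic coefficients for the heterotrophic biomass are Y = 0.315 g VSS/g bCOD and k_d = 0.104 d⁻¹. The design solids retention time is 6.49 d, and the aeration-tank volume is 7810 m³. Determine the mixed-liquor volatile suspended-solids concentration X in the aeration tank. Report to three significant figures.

X = Y·Q·ΔS·θ_c / [V·(1 + k_d θ_c)] = 0.315 × 50600 × (308 − 4.69) × 6.49 / [7810 × (1 + 0.104 × 6.49)] = 2398 mg/L.

X ≈ 2400 mg/L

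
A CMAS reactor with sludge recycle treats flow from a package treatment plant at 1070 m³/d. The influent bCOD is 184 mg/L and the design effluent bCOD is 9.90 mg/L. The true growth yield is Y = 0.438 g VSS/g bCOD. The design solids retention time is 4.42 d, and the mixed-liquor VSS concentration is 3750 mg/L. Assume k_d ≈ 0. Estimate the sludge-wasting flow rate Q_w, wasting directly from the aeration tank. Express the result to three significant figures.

With k_d = 0 the design equation reduces to V = Y Q (S₀−S) θ_c / X = 0.438 × 1070 × (184 − 9.90) × 4.42 / 3750 = 96.17 m³.
With mixed-liquor wasting, θ_c = V/Q_w, so Q_w = V/θ_c = 96.17/4.42 = 21.76 m³/d.

Q_w ≈ 21.8 m³/d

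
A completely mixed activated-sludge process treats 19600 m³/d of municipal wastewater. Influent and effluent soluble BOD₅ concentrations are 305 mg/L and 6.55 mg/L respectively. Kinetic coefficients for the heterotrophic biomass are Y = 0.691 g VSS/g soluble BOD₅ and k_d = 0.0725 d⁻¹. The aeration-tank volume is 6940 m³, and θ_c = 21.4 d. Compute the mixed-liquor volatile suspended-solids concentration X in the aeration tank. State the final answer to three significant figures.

Solving the biomass balance for X: X = Y Q (S₀−S) θ_c / [V (1+k_d θ_c)] = 0.691 × 19600 × (305 − 6.55) × 21.4 / [6940 × (1 + 0.0725 × 21.4)] = 4885 mg/L.

X ≈ 4880 mg/L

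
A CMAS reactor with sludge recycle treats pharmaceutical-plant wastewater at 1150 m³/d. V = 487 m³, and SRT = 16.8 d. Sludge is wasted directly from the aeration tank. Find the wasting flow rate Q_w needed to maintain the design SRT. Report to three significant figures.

Q_w ≈ 29.0 m³/d

With mixed-liquor wasting, θ_c = V/Q_w, so Q_w = V/θ_c = 487.0/16.8 = 28.99 m³/d.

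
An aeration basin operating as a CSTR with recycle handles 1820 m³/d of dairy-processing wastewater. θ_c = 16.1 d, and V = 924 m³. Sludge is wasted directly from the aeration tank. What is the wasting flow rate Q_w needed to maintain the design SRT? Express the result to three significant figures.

Q_w ≈ 57.4 m³/d

With mixed-liquor wasting, θ_c = V/Q_w, so Q_w = V/θ_c = 924.0/16.1 = 57.39 m³/d.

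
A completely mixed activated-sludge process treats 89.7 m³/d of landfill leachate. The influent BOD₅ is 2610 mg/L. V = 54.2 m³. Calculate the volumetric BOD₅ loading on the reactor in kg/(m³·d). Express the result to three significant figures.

Applied BOD₅ load per unit volume = Q·S₀/V = (89.7 × 2610/1000)/54.20 = 4.320 kg BOD₅·m⁻³·d⁻¹.

L_v ≈ 4.32 kg BOD₅/(m³·d)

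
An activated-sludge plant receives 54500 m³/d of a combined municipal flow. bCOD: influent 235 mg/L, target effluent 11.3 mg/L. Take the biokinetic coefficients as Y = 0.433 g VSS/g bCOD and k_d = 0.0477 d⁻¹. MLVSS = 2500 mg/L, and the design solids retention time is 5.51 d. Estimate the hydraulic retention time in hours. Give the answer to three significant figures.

τ ≈ 4.06 h

Rearranging the biomass balance for a CMAS with decay, V = Y·Q·ΔS·θ_c / [X·(1+k_d θ_c)] = 0.433 × 54500 × (235 − 11.3) × 5.51 / [2500 × (1 + 0.0477 × 5.51)] = 2.91×10^7 / 3157 = 9213 m³.
τ = V/Q = 9213/54500 = 0.1691 d, or 4.057 h.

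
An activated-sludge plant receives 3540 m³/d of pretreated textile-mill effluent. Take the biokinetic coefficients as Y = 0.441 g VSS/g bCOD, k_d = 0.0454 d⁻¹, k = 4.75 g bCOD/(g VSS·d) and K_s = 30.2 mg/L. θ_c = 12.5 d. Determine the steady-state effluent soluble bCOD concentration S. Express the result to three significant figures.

S ≈ 1.92 mg/L

Effluent substrate depends only on kinetics and SRT: S = K_s(1 + k_d θ_c) / [θ_c(Yk − k_d) − 1] = 30.2 × (1 + 0.0454 × 12.5) / [12.5 × (0.441 × 4.75 − 0.0454) − 1] = 47.34 / 24.62 = 1.923 mg/L.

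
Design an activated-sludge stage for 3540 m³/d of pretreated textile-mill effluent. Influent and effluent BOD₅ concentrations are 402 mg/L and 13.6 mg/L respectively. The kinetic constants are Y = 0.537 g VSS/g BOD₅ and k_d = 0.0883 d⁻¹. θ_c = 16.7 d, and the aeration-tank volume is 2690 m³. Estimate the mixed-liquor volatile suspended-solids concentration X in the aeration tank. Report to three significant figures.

X ≈ 1850 mg/L

Solving the biomass balance for X: X = Y Q (S₀−S) θ_c / [V (1+k_d θ_c)] = 0.537 × 3540 × (402 − 13.6) × 16.7 / [2690 × (1 + 0.0883 × 16.7)] = 1852 mg/L.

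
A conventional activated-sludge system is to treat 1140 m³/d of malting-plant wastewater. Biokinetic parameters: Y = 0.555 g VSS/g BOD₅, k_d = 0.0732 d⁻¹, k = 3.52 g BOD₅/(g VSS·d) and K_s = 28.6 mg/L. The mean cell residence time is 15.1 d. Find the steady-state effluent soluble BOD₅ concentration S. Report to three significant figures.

Effluent substrate depends only on kinetics and SRT: S = K_s(1 + k_d θ_c) / [θ_c(Yk − k_d) − 1] = 28.6 × (1 + 0.0732 × 15.1) / [15.1 × (0.555 × 3.52 − 0.0732) − 1] = 60.21 / 27.39 = 2.198 mg/L.

S ≈ 2.20 mg/L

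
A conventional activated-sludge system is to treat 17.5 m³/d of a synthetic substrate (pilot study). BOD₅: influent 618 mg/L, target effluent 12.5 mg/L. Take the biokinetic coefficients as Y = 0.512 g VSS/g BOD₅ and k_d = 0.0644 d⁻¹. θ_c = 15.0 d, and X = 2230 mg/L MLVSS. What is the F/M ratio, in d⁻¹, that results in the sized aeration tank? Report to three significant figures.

From the SRT design equation V = Y Q (S₀−S) θ_c / [X (1 + k_d θ_c)] = 0.512 × 17.5 × (618 − 12.5) × 15.0 / [2230 × (1 + 0.0644 × 15.0)] = 8.14×10^4 / 4384 = 18.56 m³.
F/M = applied load / biomass = Q·S₀/(V·X) = 17.5 × 618 / (18.56 × 2230) = 0.2613 d⁻¹.

F/M ≈ 0.261 d⁻¹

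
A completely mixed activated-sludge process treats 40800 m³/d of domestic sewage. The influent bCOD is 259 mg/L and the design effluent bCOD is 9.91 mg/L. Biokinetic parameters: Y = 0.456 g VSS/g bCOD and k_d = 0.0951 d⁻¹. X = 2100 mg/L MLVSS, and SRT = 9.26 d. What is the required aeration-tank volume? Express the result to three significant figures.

V ≈ 10900 m³

From the SRT design equation V = Y Q (S₀−S) θ_c / [X (1 + k_d θ_c)] = 0.456 × 40800 × (259 − 9.91) × 9.26 / [2100 × (1 + 0.0951 × 9.26)] = 4.29×10^7 / 3949 = 10866 m³.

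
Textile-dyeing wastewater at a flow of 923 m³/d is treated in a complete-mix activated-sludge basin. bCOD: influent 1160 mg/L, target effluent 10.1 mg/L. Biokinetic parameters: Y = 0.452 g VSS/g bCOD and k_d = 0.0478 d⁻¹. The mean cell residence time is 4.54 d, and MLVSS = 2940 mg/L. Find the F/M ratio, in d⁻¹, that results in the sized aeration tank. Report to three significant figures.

F/M ≈ 0.598 d⁻¹

Rearranging the biomass balance for a CMAS with decay, V = Y·Q·ΔS·θ_c / [X·(1+k_d θ_c)] = 0.452 × 923 × (1160 − 10.1) × 4.54 / [2940 × (1 + 0.0478 × 4.54)] = 2.18×10^6 / 3578 = 608.7 m³.
F/M = applied load / biomass = Q·S₀/(V·X) = 923 × 1160 / (608.7 × 2940) = 0.5983 d⁻¹.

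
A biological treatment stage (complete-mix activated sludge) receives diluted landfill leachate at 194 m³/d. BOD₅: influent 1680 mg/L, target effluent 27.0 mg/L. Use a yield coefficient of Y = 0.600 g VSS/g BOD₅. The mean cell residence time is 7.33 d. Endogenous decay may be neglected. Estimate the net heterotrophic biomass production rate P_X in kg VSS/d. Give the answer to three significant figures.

P_X ≈ 192 kg VSS/d

No decay correction is needed, so Y_obs = Y = 0.600.
Mass of BOD₅ removed per day: Q(S₀ − S) = 194 × 1653 g/m³ = 320.7 kg/d.
P_X = Y_obs · Q(S₀ − S) = 0.6000 × 320.7 = 192.4 kg VSS/d.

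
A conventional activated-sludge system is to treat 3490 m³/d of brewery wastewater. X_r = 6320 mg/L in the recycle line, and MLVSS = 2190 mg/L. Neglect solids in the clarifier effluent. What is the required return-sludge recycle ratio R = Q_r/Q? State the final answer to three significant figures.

R ≈ 0.530

R = Q_r/Q = X/(X_r − X) = 2190 / (6320 − 2190) = 0.5303.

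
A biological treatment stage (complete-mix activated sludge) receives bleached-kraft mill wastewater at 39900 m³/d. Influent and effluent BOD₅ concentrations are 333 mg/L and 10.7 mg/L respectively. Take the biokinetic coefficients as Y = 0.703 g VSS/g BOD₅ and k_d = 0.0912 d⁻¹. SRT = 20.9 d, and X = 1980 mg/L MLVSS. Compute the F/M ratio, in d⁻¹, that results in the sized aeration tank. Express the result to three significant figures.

F/M ≈ 0.204 d⁻¹

From the SRT design equation V = Y Q (S₀−S) θ_c / [X (1 + k_d θ_c)] = 0.703 × 39900 × (333 − 10.7) × 20.9 / [1980 × (1 + 0.0912 × 20.9)] = 1.89×10^8 / 5754 = 32837 m³.
F/M = Q·S₀ / (V·X) = 39900 × 333 / (32837 × 1980) = 0.2044 g BOD₅·(g VSS·d)⁻¹.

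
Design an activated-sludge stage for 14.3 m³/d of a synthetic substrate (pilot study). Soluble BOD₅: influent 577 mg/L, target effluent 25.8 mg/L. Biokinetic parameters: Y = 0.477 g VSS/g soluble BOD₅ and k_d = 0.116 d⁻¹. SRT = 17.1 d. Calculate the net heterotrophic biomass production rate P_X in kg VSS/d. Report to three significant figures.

Observed yield with endogenous decay: Y_obs = Y / (1 + k_d·θ_c) = 0.477 / (1 + 0.116 × 17.1) = 0.477 / 2.984 = 0.1599 g VSS/g soluble BOD₅.
Mass of soluble BOD₅ removed per day: Q(S₀ − S) = 14.3 × 551.2 g/m³ = 7.882 kg/d.
Net biomass production P_X = Y_obs × Q·(S₀ − S) = 0.1599 × 7.882 = 1.260 kg VSS/d.

P_X ≈ 1.26 kg VSS/d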